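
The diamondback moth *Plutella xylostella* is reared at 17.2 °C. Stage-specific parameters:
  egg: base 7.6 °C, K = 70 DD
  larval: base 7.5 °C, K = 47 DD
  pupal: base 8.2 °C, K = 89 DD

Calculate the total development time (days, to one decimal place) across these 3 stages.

22.0 days

egg: 70 / (17.2 − 7.6) = 70 / 9.6 = 7.292 d.
larval: 47 / (17.2 − 7.5) = 47 / 9.7 = 4.845 d.
pupal: 89 / (17.2 − 8.2) = 89 / 9.0 = 9.889 d.
Sum = 22.026 ≈ 22.0 days.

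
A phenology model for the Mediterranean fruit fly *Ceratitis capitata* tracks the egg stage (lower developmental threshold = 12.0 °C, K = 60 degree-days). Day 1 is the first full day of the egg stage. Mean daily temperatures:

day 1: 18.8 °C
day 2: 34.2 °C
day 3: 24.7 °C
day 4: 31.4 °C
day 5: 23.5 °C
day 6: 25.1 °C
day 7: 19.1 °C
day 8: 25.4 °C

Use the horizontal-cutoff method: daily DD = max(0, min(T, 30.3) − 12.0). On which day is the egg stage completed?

Daily DD above 12.0 °C (capped at 18.3): 6.8, 18.3, 12.7, 18.3, 11.5, 13.1, 7.1, 13.4.
Cumulative: 6.8, 25.1, 37.8, 56.1, 67.6, 80.7, 87.8, 101.2.
The total first reaches 60 DD on day 5.

day 5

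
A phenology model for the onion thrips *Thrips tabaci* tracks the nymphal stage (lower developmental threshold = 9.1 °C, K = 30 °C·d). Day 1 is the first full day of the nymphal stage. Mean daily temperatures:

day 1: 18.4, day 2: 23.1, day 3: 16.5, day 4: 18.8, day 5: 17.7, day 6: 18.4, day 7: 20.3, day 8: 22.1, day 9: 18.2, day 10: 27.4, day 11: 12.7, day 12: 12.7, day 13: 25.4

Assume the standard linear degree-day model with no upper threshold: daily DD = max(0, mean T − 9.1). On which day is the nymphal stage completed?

Daily DD above 9.1 °C: 9.3, 14.0, 7.4, 9.7, 8.6, 9.3, 11.2, 13.0, 9.1, 18.3, 3.6, 3.6, 16.3.
Cumulative: 9.3, 23.3, 30.7, 40.4, 49.0, 58.3, 69.5, 82.5, 91.6, 109.9, 113.5, 117.1, 133.4.
The total first reaches 30 DD on day 3.

day 3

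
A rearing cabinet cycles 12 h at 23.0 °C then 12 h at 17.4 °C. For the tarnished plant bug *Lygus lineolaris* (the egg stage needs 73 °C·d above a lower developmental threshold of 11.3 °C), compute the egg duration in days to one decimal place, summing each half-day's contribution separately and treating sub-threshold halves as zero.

Day half: max(0, 23.0 − 11.3) × 0.5 = 11.7 × 0.5 = 5.85 DD.
Night half: max(0, 17.4 − 11.3) × 0.5 = 6.1 × 0.5 = 3.05 DD.
Per 24 h: 8.90 DD/day.
Duration = 73 / 8.90 = 8.202 ≈ 8.2 days.

8.2 days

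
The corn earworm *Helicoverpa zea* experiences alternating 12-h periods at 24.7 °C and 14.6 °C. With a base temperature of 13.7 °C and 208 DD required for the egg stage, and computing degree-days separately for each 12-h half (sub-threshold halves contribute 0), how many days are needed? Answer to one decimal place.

35.0 days

Day half: max(0, 24.7 − 13.7) × 0.5 = 11.0 × 0.5 = 5.50 DD.
Night half: max(0, 14.6 − 13.7) × 0.5 = 0.9 × 0.5 = 0.45 DD.
Per 24 h: 5.95 DD/day.
Duration = 208 / 5.95 = 34.958 ≈ 35.0 days.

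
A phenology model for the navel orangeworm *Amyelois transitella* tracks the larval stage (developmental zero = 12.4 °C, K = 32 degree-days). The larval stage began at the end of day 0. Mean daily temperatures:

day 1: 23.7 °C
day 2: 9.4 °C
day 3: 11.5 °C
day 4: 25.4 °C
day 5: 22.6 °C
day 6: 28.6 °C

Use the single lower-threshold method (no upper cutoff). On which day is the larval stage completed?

day 5

Daily DD above 12.4 °C: 11.3, 0.0, 0.0, 13.0, 10.2, 16.2.
Cumulative: 11.3, 11.3, 11.3, 24.3, 34.5, 50.7.
The total first reaches 32 DD on day 5.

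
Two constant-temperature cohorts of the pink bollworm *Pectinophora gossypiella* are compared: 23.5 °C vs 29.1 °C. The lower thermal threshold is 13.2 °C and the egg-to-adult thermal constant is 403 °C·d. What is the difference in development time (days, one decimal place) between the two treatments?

13.8 days

At 23.5 °C: 403 / (23.5 − 13.2) = 403 / 10.3 = 39.126 d.
At 29.1 °C: 403 / (29.1 − 13.2) = 403 / 15.9 = 25.346 d.
Difference = |39.126 − 25.346| = 13.780 ≈ 13.8 days.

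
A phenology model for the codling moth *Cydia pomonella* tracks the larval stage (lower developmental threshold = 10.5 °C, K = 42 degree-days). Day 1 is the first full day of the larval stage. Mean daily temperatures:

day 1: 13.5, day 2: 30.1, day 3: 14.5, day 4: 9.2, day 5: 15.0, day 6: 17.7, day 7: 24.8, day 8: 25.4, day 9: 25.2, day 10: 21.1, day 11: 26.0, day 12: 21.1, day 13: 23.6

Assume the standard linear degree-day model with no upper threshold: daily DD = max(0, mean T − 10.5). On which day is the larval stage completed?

day 7

Daily DD above 10.5 °C: 3.0, 19.6, 4.0, 0.0, 4.5, 7.2, 14.3, 14.9, 14.7, 10.6, 15.5, 10.6, 13.1.
Cumulative: 3.0, 22.6, 26.6, 26.6, 31.1, 38.3, 52.6, 67.5, 82.2, 92.8, 108.3, 118.9, 132.0.
The total first reaches 42 DD on day 7.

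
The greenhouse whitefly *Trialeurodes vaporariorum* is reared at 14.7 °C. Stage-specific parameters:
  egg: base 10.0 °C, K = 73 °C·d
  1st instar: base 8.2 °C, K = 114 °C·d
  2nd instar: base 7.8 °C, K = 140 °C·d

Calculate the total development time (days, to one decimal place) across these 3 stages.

53.4 days

egg: 73 / (14.7 − 10.0) = 73 / 4.7 = 15.532 d.
1st instar: 114 / (14.7 − 8.2) = 114 / 6.5 = 17.538 d.
2nd instar: 140 / (14.7 − 7.8) = 140 / 6.9 = 20.290 d.
Sum = 53.360 ≈ 53.4 days.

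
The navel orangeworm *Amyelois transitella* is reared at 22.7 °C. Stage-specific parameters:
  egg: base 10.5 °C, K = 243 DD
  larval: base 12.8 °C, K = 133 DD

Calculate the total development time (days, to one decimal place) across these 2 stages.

egg: 243 / (22.7 − 10.5) = 243 / 12.2 = 19.918 d.
larval: 133 / (22.7 − 12.8) = 133 / 9.9 = 13.434 d.
Sum = 33.352 ≈ 33.4 days.

33.4 days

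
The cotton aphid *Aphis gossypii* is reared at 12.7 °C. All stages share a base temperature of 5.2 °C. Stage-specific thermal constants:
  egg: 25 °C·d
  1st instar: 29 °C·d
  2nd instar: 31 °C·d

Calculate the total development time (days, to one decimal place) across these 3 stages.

11.3 days

Daily accumulation at 12.7 °C = 12.7 − 5.2 = 7.5 DD/day.
Total K = 25 + 29 + 31 = 85 DD.
Total duration = 85 / 7.5 = 11.333 ≈ 11.3 days.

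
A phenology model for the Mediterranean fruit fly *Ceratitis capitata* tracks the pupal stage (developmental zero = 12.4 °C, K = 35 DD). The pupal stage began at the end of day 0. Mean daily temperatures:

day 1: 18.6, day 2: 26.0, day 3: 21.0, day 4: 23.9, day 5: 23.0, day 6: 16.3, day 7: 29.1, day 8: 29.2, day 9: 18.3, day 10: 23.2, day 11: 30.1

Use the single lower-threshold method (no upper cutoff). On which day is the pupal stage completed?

day 4

Daily DD above 12.4 °C: 6.2, 13.6, 8.6, 11.5, 10.6, 3.9, 16.7, 16.8, 5.9, 10.8, 17.7.
Cumulative: 6.2, 19.8, 28.4, 39.9, 50.5, 54.4, 71.1, 87.9, 93.8, 104.6, 122.3.
The total first reaches 35 DD on day 4.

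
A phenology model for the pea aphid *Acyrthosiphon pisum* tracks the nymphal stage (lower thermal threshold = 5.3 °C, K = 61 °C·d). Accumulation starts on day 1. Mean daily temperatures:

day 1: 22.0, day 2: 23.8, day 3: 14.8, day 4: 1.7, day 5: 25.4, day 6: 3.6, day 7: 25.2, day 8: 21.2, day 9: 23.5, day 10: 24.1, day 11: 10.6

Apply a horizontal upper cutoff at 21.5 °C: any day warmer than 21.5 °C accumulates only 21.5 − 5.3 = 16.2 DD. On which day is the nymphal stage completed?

Daily DD above 5.3 °C (capped at 16.2): 16.2, 16.2, 9.5, 0.0, 16.2, 0.0, 16.2, 15.9, 16.2, 16.2, 5.3.
Cumulative: 16.2, 32.4, 41.9, 41.9, 58.1, 58.1, 74.3, 90.2, 106.4, 122.6, 127.9.
The total first reaches 61 DD on day 7.

day 7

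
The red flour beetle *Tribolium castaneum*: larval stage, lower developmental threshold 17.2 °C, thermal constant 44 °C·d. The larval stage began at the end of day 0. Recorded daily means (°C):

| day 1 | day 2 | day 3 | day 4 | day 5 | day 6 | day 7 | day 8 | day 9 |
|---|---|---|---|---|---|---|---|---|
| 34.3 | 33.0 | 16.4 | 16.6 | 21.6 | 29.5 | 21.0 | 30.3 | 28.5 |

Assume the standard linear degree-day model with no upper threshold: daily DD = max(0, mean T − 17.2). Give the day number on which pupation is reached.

Daily DD above 17.2 °C: 17.1, 15.8, 0.0, 0.0, 4.4, 12.3, 3.8, 13.1, 11.3.
Cumulative: 17.1, 32.9, 32.9, 32.9, 37.3, 49.6, 53.4, 66.5, 77.8.
The total first reaches 44 DD on day 6.

day 6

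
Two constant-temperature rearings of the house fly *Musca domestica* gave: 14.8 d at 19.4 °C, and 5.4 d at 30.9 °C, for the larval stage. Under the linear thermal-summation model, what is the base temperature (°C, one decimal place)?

Under the model K = D·(T − T_b), so D₁·(T₁ − T_b) = D₂·(T₂ − T_b).
14.8·(19.4 − T_b) = 5.4·(30.9 − T_b)
T_b = (14.8·19.4 − 5.4·30.9) / (14.8 − 5.4) = 120.26 / 9.4 = 12.794 °C ≈ 12.8 °C.

12.8 °C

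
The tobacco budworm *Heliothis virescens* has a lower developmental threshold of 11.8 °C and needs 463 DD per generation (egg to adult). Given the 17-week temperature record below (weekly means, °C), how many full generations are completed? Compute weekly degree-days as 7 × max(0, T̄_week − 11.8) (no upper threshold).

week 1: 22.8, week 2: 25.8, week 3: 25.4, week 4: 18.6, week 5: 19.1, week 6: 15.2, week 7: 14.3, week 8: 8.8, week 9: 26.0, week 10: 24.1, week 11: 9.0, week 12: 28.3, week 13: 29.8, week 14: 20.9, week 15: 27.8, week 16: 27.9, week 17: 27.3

2 generations

Weekly DD (7 × max(0, T̄ − 11.8)): 77.0, 98.0, 95.2, 47.6, 51.1, 23.8, 17.5, 0.0, 99.4, 86.1, 0.0, 115.5, 126.0, 63.7, 112.0, 112.7, 108.5.
Season total = 1234.1 DD.
Complete generations = ⌊1234.1 / 463⌋ = 2.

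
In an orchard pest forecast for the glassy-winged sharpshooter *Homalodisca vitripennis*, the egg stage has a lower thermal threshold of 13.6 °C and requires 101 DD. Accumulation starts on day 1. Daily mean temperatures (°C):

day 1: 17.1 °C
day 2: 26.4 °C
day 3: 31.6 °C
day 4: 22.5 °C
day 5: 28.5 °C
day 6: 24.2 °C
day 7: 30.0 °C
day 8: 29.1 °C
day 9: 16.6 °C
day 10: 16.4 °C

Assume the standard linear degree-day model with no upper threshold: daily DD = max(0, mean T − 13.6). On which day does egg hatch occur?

Daily DD above 13.6 °C: 3.5, 12.8, 18.0, 8.9, 14.9, 10.6, 16.4, 15.5, 3.0, 2.8.
Cumulative: 3.5, 16.3, 34.3, 43.2, 58.1, 68.7, 85.1, 100.6, 103.6, 106.4.
The total first reaches 101 DD on day 9.

day 9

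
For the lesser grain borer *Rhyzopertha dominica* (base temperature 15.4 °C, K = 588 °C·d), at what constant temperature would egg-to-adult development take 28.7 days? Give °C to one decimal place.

Required daily accumulation = 588 / 28.7 = 20.488 DD/day.
T = T_base + 20.488 = 15.4 + 20.488 = 35.888 ≈ 35.9 °C.

35.9 °C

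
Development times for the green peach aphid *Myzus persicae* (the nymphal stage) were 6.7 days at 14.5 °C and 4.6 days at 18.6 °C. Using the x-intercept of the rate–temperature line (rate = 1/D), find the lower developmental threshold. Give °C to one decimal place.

5.5 °C

Linear rate model ⇒ the product D·(T − T_b) is constant across temperatures.
6.7·(14.5 − T_b) = 4.6·(18.6 − T_b)
T_b = (6.7·14.5 − 4.6·18.6) / (6.7 − 4.6) = 11.59 / 2.1 = 5.519 °C ≈ 5.5 °C.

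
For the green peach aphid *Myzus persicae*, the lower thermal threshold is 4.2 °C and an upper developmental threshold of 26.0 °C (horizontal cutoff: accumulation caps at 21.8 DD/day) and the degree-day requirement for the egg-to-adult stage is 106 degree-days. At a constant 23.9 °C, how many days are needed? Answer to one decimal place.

Daily accumulation = 23.9 − 4.2 = 19.7 DD/day.
Duration = 106 / 19.7 = 5.381 ≈ 5.4 days.

5.4 days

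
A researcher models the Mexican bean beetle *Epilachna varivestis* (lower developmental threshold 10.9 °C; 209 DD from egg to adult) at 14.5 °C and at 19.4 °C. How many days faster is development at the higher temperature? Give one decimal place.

33.5 days

At 14.5 °C: 209 / (14.5 − 10.9) = 209 / 3.6 = 58.056 d.
At 19.4 °C: 209 / (19.4 − 10.9) = 209 / 8.5 = 24.588 d.
Difference = |58.056 − 24.588| = 33.467 ≈ 33.5 days.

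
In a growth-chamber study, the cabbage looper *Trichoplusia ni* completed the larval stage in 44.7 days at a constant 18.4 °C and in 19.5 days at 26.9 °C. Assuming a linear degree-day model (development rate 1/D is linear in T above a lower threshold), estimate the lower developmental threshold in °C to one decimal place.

Equal thermal constants: D₁(T₁ − T_b) = D₂(T₂ − T_b).
44.7·(18.4 − T_b) = 19.5·(26.9 − T_b)
T_b = (44.7·18.4 − 19.5·26.9) / (44.7 − 19.5) = 297.93 / 25.2 = 11.823 °C ≈ 11.8 °C.

11.8 °C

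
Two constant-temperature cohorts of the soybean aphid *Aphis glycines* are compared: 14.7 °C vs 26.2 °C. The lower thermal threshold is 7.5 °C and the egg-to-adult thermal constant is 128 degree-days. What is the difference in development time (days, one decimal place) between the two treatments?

10.9 days

At 14.7 °C: 128 / (14.7 − 7.5) = 128 / 7.2 = 17.778 d.
At 26.2 °C: 128 / (26.2 − 7.5) = 128 / 18.7 = 6.845 d.
Difference = |17.778 − 6.845| = 10.933 ≈ 10.9 days.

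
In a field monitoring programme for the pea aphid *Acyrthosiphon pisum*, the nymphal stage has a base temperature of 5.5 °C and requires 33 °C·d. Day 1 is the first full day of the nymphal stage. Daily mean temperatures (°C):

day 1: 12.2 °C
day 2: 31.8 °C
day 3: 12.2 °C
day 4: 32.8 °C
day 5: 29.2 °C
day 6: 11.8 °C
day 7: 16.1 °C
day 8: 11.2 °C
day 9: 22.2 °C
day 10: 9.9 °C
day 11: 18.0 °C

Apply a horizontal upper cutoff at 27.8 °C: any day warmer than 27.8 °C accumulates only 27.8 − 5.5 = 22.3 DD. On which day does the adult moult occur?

day 3

Daily DD above 5.5 °C (capped at 22.3): 6.7, 22.3, 6.7, 22.3, 22.3, 6.3, 10.6, 5.7, 16.7, 4.4, 12.5.
Cumulative: 6.7, 29.0, 35.7, 58.0, 80.3, 86.6, 97.2, 102.9, 119.6, 124.0, 136.5.
The total first reaches 33 DD on day 3.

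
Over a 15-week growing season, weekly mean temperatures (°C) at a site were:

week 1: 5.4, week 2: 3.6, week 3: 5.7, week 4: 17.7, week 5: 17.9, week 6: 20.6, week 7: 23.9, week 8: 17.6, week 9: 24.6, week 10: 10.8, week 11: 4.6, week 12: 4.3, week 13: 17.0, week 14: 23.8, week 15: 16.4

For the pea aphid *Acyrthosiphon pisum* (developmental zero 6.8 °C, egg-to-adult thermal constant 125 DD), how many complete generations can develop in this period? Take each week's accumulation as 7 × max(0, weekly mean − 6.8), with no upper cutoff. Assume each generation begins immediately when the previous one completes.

6 generations

Weekly DD (7 × max(0, T̄ − 6.8)): 0.0, 0.0, 0.0, 76.3, 77.7, 96.6, 119.7, 75.6, 124.6, 28.0, 0.0, 0.0, 71.4, 119.0, 67.2.
Season total = 856.1 DD.
Complete generations = ⌊856.1 / 125⌋ = 6.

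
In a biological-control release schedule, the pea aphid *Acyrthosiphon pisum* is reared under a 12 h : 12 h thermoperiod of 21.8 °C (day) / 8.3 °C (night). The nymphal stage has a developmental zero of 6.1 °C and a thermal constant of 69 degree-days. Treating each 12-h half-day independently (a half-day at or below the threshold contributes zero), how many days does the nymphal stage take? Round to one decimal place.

Day half: max(0, 21.8 − 6.1) × 0.5 = 15.7 × 0.5 = 7.85 DD.
Night half: max(0, 8.3 − 6.1) × 0.5 = 2.2 × 0.5 = 1.10 DD.
Per 24 h: 8.95 DD/day.
Duration = 69 / 8.95 = 7.709 ≈ 7.7 days.

7.7 days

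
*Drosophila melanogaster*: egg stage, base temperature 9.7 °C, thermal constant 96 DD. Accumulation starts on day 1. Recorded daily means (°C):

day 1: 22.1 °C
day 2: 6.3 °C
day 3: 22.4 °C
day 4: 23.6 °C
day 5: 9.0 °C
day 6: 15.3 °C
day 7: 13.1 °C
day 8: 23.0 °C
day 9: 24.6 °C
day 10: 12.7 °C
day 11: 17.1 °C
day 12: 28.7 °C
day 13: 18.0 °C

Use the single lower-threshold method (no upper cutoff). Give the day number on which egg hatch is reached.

day 12

Daily DD above 9.7 °C: 12.4, 0.0, 12.7, 13.9, 0.0, 5.6, 3.4, 13.3, 14.9, 3.0, 7.4, 19.0, 8.3.
Cumulative: 12.4, 12.4, 25.1, 39.0, 39.0, 44.6, 48.0, 61.3, 76.2, 79.2, 86.6, 105.6, 113.9.
The total first reaches 96 DD on day 12.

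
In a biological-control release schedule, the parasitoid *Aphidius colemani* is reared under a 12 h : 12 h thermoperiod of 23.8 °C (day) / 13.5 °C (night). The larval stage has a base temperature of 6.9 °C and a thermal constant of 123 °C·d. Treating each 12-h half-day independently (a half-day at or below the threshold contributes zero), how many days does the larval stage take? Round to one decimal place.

Day half: max(0, 23.8 − 6.9) × 0.5 = 16.9 × 0.5 = 8.45 DD.
Night half: max(0, 13.5 − 6.9) × 0.5 = 6.6 × 0.5 = 3.30 DD.
Per 24 h: 11.75 DD/day.
Duration = 123 / 11.75 = 10.468 ≈ 10.5 days.

10.5 days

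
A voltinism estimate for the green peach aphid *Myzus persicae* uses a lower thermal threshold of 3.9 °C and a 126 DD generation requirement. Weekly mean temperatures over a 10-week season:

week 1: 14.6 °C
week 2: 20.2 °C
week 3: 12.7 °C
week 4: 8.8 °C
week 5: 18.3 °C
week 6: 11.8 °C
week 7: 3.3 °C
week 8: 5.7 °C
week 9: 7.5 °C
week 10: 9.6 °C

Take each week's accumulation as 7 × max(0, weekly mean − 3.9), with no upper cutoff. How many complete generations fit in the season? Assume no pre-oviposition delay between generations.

4 generations

Weekly DD (7 × max(0, T̄ − 3.9)): 74.9, 114.1, 61.6, 34.3, 100.8, 55.3, 0.0, 12.6, 25.2, 39.9.
Season total = 518.7 DD.
Complete generations = ⌊518.7 / 126⌋ = 4.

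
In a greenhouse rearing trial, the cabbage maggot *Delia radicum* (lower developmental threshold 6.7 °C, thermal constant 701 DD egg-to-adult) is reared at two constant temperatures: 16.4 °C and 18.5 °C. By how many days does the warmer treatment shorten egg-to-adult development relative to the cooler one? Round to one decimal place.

At 16.4 °C: 701 / (16.4 − 6.7) = 701 / 9.7 = 72.268 d.
At 18.5 °C: 701 / (18.5 − 6.7) = 701 / 11.8 = 59.407 d.
Difference = |72.268 − 59.407| = 12.861 ≈ 12.9 days.

12.9 days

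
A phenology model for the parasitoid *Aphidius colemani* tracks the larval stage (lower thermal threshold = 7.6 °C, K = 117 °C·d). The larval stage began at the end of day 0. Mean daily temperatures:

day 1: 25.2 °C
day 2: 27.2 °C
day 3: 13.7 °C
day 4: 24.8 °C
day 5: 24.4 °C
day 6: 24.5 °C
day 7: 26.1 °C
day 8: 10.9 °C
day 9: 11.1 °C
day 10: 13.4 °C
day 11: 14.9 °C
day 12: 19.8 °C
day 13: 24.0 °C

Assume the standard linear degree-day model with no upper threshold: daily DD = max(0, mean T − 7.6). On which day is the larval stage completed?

day 9

Daily DD above 7.6 °C: 17.6, 19.6, 6.1, 17.2, 16.8, 16.9, 18.5, 3.3, 3.5, 5.8, 7.3, 12.2, 16.4.
Cumulative: 17.6, 37.2, 43.3, 60.5, 77.3, 94.2, 112.7, 116.0, 119.5, 125.3, 132.6, 144.8, 161.2.
The total first reaches 117 DD on day 9.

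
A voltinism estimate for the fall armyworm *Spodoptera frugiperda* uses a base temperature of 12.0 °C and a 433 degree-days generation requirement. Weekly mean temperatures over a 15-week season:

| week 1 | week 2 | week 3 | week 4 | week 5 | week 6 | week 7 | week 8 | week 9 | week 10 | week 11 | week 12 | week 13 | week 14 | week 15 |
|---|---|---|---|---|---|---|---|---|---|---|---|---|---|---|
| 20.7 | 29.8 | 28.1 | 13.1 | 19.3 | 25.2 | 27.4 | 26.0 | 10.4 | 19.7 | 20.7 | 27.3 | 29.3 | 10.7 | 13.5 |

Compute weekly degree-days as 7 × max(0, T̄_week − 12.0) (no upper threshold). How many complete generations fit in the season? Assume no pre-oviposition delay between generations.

2 generations

Weekly DD (7 × max(0, T̄ − 12.0)): 60.9, 124.6, 112.7, 7.7, 51.1, 92.4, 107.8, 98.0, 0.0, 53.9, 60.9, 107.1, 121.1, 0.0, 10.5.
Season total = 1008.7 DD.
Complete generations = ⌊1008.7 / 433⌋ = 2.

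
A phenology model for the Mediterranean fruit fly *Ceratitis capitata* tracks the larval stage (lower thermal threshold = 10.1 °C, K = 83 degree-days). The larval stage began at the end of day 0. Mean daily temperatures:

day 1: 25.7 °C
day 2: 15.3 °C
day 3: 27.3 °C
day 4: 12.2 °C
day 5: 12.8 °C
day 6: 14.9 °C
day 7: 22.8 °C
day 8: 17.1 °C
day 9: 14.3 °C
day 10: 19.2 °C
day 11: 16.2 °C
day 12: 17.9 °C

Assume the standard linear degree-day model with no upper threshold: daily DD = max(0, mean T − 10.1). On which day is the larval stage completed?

day 11

Daily DD above 10.1 °C: 15.6, 5.2, 17.2, 2.1, 2.7, 4.8, 12.7, 7.0, 4.2, 9.1, 6.1, 7.8.
Cumulative: 15.6, 20.8, 38.0, 40.1, 42.8, 47.6, 60.3, 67.3, 71.5, 80.6, 86.7, 94.5.
The total first reaches 83 DD on day 11.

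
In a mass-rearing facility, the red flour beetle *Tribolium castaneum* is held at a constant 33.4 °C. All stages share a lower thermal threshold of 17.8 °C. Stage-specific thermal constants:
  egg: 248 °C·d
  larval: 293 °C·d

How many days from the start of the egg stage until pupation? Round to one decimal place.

34.7 days

Daily accumulation at 33.4 °C = 33.4 − 17.8 = 15.6 DD/day.
Total K = 248 + 293 = 541 DD.
Total duration = 541 / 15.6 = 34.679 ≈ 34.7 days.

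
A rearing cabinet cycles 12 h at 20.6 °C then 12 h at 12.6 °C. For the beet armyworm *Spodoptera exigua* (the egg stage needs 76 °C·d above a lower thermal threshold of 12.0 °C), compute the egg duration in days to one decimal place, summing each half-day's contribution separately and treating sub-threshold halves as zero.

Day half: max(0, 20.6 − 12.0) × 0.5 = 8.6 × 0.5 = 4.30 DD.
Night half: max(0, 12.6 − 12.0) × 0.5 = 0.6 × 0.5 = 0.30 DD.
Per 24 h: 4.60 DD/day.
Duration = 76 / 4.60 = 16.522 ≈ 16.5 days.

16.5 days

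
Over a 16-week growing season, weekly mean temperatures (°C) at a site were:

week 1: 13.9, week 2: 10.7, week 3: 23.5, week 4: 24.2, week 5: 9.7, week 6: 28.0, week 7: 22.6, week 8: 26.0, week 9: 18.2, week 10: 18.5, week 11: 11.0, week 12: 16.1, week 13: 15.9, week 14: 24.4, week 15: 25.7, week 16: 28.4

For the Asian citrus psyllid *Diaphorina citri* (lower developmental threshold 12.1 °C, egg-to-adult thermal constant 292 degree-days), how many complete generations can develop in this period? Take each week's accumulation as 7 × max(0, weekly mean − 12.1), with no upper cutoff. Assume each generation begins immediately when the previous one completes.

3 generations

Weekly DD (7 × max(0, T̄ − 12.1)): 12.6, 0.0, 79.8, 84.7, 0.0, 111.3, 73.5, 97.3, 42.7, 44.8, 0.0, 28.0, 26.6, 86.1, 95.2, 114.1.
Season total = 896.7 DD.
Complete generations = ⌊896.7 / 292⌋ = 3.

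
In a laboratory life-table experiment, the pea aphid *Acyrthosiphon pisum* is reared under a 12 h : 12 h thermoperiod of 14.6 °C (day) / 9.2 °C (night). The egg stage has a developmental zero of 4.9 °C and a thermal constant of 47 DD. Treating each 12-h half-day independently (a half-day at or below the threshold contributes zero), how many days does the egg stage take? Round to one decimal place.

6.7 days

Day half: max(0, 14.6 − 4.9) × 0.5 = 9.7 × 0.5 = 4.85 DD.
Night half: max(0, 9.2 − 4.9) × 0.5 = 4.3 × 0.5 = 2.15 DD.
Per 24 h: 7.00 DD/day.
Duration = 47 / 7.00 = 6.714 ≈ 6.7 days.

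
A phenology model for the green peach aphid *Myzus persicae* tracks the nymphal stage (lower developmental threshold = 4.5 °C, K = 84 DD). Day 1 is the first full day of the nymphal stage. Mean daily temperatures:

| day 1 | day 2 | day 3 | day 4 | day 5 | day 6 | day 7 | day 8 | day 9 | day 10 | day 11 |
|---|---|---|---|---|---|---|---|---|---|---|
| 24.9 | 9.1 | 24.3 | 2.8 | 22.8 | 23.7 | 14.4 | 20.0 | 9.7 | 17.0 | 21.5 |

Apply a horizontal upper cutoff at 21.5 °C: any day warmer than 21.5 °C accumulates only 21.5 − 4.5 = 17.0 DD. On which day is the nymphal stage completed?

day 8

Daily DD above 4.5 °C (capped at 17.0): 17.0, 4.6, 17.0, 0.0, 17.0, 17.0, 9.9, 15.5, 5.2, 12.5, 17.0.
Cumulative: 17.0, 21.6, 38.6, 38.6, 55.6, 72.6, 82.5, 98.0, 103.2, 115.7, 132.7.
The total first reaches 84 DD on day 8.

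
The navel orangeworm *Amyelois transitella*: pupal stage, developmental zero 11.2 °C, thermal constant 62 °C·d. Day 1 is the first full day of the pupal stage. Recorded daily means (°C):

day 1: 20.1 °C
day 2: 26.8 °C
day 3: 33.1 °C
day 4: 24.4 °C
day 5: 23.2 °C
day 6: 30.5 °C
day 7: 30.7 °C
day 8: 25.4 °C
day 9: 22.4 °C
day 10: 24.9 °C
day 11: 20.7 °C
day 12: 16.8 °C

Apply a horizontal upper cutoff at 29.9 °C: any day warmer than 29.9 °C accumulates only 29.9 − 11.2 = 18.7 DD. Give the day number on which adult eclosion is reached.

day 5

Daily DD above 11.2 °C (capped at 18.7): 8.9, 15.6, 18.7, 13.2, 12.0, 18.7, 18.7, 14.2, 11.2, 13.7, 9.5, 5.6.
Cumulative: 8.9, 24.5, 43.2, 56.4, 68.4, 87.1, 105.8, 120.0, 131.2, 144.9, 154.4, 160.0.
The total first reaches 62 DD on day 5.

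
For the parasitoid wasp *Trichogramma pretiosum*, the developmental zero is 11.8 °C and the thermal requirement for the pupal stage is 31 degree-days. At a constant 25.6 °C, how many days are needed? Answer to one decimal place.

Daily accumulation = 25.6 − 11.8 = 13.8 DD/day.
Duration = 31 / 13.8 = 2.246 ≈ 2.2 days.

2.2 days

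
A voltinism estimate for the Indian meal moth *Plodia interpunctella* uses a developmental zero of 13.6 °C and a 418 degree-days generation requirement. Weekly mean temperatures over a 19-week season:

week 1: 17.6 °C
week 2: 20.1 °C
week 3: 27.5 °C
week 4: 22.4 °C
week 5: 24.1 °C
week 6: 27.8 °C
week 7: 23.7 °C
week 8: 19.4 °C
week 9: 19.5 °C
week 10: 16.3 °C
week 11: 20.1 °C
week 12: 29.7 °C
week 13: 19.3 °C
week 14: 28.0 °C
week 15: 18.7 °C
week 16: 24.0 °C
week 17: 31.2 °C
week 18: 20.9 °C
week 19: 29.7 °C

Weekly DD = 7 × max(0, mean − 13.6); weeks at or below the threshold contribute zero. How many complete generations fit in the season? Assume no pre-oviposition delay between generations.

3 generations

Weekly DD (7 × max(0, T̄ − 13.6)): 28.0, 45.5, 97.3, 61.6, 73.5, 99.4, 70.7, 40.6, 41.3, 18.9, 45.5, 112.7, 39.9, 100.8, 35.7, 72.8, 123.2, 51.1, 112.7.
Season total = 1271.2 DD.
Complete generations = ⌊1271.2 / 418⌋ = 3.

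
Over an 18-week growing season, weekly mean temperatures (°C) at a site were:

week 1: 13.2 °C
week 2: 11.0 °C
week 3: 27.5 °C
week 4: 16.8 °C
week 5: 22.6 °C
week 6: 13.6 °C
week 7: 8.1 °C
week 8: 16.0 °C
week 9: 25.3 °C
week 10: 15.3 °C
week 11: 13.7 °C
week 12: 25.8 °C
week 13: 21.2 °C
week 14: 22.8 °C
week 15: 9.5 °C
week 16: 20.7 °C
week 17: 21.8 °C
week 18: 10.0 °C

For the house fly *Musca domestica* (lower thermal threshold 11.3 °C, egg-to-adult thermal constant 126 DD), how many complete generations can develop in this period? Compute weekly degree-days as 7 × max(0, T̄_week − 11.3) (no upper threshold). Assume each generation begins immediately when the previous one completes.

Weekly DD (7 × max(0, T̄ − 11.3)): 13.3, 0.0, 113.4, 38.5, 79.1, 16.1, 0.0, 32.9, 98.0, 28.0, 16.8, 101.5, 69.3, 80.5, 0.0, 65.8, 73.5, 0.0.
Season total = 826.7 DD.
Complete generations = ⌊826.7 / 126⌋ = 6.

6 generations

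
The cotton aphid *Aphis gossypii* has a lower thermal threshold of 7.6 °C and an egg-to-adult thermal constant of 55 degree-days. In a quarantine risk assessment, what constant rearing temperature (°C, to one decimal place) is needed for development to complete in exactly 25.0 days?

Required daily accumulation = 55 / 25.0 = 2.200 DD/day.
T = T_base + 2.200 = 7.6 + 2.200 = 9.800 ≈ 9.8 °C.

9.8 °C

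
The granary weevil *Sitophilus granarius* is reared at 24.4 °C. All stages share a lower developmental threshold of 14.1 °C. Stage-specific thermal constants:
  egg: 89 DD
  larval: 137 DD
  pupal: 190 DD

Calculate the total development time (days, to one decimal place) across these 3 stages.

40.4 days

Daily accumulation at 24.4 °C = 24.4 − 14.1 = 10.3 DD/day.
Total K = 89 + 137 + 190 = 416 DD.
Total duration = 416 / 10.3 = 40.388 ≈ 40.4 days.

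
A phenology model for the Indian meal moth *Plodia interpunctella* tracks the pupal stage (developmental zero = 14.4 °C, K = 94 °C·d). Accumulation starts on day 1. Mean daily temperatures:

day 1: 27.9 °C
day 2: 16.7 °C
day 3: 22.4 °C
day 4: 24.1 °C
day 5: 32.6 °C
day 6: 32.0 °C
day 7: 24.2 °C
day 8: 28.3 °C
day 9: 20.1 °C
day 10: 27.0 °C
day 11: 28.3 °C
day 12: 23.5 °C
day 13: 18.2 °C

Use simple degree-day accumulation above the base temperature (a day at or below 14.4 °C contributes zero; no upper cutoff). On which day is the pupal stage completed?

day 9

Daily DD above 14.4 °C: 13.5, 2.3, 8.0, 9.7, 18.2, 17.6, 9.8, 13.9, 5.7, 12.6, 13.9, 9.1, 3.8.
Cumulative: 13.5, 15.8, 23.8, 33.5, 51.7, 69.3, 79.1, 93.0, 98.7, 111.3, 125.2, 134.3, 138.1.
The total first reaches 94 DD on day 9.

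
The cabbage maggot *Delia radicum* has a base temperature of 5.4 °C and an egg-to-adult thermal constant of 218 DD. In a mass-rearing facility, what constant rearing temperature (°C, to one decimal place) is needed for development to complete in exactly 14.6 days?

Required daily accumulation = 218 / 14.6 = 14.932 DD/day.
T = T_base + 14.932 = 5.4 + 14.932 = 20.332 ≈ 20.3 °C.

20.3 °C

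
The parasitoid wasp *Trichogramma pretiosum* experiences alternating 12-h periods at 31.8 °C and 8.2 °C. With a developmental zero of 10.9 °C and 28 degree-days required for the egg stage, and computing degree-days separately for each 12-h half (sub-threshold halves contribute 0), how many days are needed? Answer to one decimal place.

2.7 days

Day half: max(0, 31.8 − 10.9) × 0.5 = 20.9 × 0.5 = 10.45 DD.
Night half: max(0, 8.2 − 10.9) × 0.5 = 0.0 × 0.5 = 0.00 DD.
Per 24 h: 10.45 DD/day.
Duration = 28 / 10.45 = 2.679 ≈ 2.7 days.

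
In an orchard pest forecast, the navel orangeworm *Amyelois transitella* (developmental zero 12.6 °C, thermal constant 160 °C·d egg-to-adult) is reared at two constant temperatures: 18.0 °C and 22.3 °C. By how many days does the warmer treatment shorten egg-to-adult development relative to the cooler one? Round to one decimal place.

At 18.0 °C: 160 / (18.0 − 12.6) = 160 / 5.4 = 29.630 d.
At 22.3 °C: 160 / (22.3 − 12.6) = 160 / 9.7 = 16.495 d.
Difference = |29.630 − 16.495| = 13.135 ≈ 13.1 days.

13.1 days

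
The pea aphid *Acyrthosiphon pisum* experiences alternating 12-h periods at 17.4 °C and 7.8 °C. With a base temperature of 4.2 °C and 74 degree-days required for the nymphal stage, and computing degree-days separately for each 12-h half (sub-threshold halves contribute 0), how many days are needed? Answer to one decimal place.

8.8 days

Day half: max(0, 17.4 − 4.2) × 0.5 = 13.2 × 0.5 = 6.60 DD.
Night half: max(0, 7.8 − 4.2) × 0.5 = 3.6 × 0.5 = 1.80 DD.
Per 24 h: 8.40 DD/day.
Duration = 74 / 8.40 = 8.810 ≈ 8.8 days.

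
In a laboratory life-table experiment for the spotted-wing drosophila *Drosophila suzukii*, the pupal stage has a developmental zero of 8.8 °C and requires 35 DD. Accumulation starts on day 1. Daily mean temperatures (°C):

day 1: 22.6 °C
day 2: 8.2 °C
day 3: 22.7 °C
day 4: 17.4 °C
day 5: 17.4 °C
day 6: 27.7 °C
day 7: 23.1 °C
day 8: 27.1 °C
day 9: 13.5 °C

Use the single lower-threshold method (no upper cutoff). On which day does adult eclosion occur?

Daily DD above 8.8 °C: 13.8, 0.0, 13.9, 8.6, 8.6, 18.9, 14.3, 18.3, 4.7.
Cumulative: 13.8, 13.8, 27.7, 36.3, 44.9, 63.8, 78.1, 96.4, 101.1.
The total first reaches 35 DD on day 4.

day 4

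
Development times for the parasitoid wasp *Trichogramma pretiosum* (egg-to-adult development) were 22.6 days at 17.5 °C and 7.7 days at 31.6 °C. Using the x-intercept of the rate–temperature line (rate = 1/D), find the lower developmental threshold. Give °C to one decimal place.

Under the model K = D·(T − T_b), so D₁·(T₁ − T_b) = D₂·(T₂ − T_b).
22.6·(17.5 − T_b) = 7.7·(31.6 − T_b)
T_b = (22.6·17.5 − 7.7·31.6) / (22.6 − 7.7) = 152.18 / 14.9 = 10.213 °C ≈ 10.2 °C.

10.2 °C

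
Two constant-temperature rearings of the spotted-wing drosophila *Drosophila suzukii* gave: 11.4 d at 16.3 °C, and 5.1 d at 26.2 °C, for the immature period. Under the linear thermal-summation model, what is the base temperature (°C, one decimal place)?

8.3 °C

Under the model K = D·(T − T_b), so D₁·(T₁ − T_b) = D₂·(T₂ − T_b).
11.4·(16.3 − T_b) = 5.1·(26.2 − T_b)
T_b = (11.4·16.3 − 5.1·26.2) / (11.4 − 5.1) = 52.20 / 6.3 = 8.286 °C ≈ 8.3 °C.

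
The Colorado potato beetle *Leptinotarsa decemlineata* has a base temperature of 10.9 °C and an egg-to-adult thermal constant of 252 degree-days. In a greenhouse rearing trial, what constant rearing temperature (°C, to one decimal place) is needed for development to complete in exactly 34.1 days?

18.3 °C

Required daily accumulation = 252 / 34.1 = 7.390 DD/day.
T = T_base + 7.390 = 10.9 + 7.390 = 18.290 ≈ 18.3 °C.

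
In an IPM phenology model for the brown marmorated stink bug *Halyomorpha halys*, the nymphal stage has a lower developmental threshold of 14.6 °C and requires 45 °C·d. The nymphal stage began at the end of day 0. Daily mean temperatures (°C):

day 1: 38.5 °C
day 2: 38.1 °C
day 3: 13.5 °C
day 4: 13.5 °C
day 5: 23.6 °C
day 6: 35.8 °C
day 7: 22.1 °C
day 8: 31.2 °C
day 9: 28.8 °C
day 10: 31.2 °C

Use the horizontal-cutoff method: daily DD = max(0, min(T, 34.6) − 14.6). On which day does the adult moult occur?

day 5

Daily DD above 14.6 °C (capped at 20.0): 20.0, 20.0, 0.0, 0.0, 9.0, 20.0, 7.5, 16.6, 14.2, 16.6.
Cumulative: 20.0, 40.0, 40.0, 40.0, 49.0, 69.0, 76.5, 93.1, 107.3, 123.9.
The total first reaches 45 DD on day 5.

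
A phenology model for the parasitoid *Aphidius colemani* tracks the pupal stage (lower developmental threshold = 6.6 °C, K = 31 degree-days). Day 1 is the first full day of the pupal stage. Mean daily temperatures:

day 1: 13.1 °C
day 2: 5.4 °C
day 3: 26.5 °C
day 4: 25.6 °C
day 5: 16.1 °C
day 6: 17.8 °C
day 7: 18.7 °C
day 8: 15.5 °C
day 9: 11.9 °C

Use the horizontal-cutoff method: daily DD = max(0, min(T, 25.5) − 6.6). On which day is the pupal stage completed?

Daily DD above 6.6 °C (capped at 18.9): 6.5, 0.0, 18.9, 18.9, 9.5, 11.2, 12.1, 8.9, 5.3.
Cumulative: 6.5, 6.5, 25.4, 44.3, 53.8, 65.0, 77.1, 86.0, 91.3.
The total first reaches 31 DD on day 4.

day 4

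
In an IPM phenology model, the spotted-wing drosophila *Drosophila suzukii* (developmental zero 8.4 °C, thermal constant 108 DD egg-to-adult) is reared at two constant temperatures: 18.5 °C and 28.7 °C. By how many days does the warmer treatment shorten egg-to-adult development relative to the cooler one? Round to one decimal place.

5.4 days

At 18.5 °C: 108 / (18.5 − 8.4) = 108 / 10.1 = 10.693 d.
At 28.7 °C: 108 / (28.7 − 8.4) = 108 / 20.3 = 5.320 d.
Difference = |10.693 − 5.320| = 5.373 ≈ 5.4 days.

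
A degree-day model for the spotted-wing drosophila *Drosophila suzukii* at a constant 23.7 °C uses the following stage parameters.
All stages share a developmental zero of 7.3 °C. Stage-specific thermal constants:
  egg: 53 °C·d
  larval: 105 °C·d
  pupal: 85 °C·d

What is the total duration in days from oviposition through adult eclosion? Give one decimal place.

Daily accumulation at 23.7 °C = 23.7 − 7.3 = 16.4 DD/day.
Total K = 53 + 105 + 85 = 243 DD.
Total duration = 243 / 16.4 = 14.817 ≈ 14.8 days.

14.8 days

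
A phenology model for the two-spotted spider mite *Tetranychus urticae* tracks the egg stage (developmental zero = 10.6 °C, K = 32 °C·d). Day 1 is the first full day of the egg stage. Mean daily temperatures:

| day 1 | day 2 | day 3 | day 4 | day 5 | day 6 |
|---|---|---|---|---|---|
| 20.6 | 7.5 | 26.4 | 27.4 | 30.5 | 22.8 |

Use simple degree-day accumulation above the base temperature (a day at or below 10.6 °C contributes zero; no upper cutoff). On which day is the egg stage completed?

day 4

Daily DD above 10.6 °C: 10.0, 0.0, 15.8, 16.8, 19.9, 12.2.
Cumulative: 10.0, 10.0, 25.8, 42.6, 62.5, 74.7.
The total first reaches 32 DD on day 4.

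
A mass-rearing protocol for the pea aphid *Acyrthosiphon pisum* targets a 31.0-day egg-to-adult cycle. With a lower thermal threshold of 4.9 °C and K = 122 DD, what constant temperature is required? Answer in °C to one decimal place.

Required daily accumulation = 122 / 31.0 = 3.935 DD/day.
T = T_base + 3.935 = 4.9 + 3.935 = 8.835 ≈ 8.8 °C.

8.8 °C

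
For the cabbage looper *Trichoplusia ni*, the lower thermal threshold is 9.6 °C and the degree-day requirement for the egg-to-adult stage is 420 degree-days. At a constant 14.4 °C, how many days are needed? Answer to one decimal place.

Daily accumulation = 14.4 − 9.6 = 4.8 DD/day.
Duration = 420 / 4.8 = 87.500 ≈ 87.5 days.

87.5 days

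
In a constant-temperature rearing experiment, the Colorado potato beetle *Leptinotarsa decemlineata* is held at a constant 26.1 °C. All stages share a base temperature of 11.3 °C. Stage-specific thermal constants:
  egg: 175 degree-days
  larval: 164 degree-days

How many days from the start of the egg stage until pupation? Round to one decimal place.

Daily accumulation at 26.1 °C = 26.1 − 11.3 = 14.8 DD/day.
Total K = 175 + 164 = 339 DD.
Total duration = 339 / 14.8 = 22.905 ≈ 22.9 days.

22.9 days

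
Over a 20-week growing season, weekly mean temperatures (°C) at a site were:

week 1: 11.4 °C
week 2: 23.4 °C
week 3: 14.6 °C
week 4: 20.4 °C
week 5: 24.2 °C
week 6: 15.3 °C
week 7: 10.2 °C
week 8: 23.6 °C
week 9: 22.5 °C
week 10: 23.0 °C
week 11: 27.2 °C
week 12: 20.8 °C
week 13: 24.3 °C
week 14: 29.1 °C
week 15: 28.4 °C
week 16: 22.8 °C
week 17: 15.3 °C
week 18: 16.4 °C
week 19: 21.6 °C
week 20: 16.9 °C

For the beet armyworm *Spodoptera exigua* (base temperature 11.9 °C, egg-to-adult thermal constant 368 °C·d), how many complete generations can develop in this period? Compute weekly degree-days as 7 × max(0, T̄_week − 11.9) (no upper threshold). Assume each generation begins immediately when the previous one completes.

Weekly DD (7 × max(0, T̄ − 11.9)): 0.0, 80.5, 18.9, 59.5, 86.1, 23.8, 0.0, 81.9, 74.2, 77.7, 107.1, 62.3, 86.8, 120.4, 115.5, 76.3, 23.8, 31.5, 67.9, 35.0.
Season total = 1229.2 DD.
Complete generations = ⌊1229.2 / 368⌋ = 3.

3 generations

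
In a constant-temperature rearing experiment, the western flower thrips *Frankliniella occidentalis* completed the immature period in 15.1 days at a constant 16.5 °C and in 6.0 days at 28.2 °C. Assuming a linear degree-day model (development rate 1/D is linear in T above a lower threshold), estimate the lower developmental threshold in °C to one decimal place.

8.8 °C

Under the model K = D·(T − T_b), so D₁·(T₁ − T_b) = D₂·(T₂ − T_b).
15.1·(16.5 − T_b) = 6.0·(28.2 − T_b)
T_b = (15.1·16.5 − 6.0·28.2) / (15.1 − 6.0) = 79.95 / 9.1 = 8.786 °C ≈ 8.8 °C.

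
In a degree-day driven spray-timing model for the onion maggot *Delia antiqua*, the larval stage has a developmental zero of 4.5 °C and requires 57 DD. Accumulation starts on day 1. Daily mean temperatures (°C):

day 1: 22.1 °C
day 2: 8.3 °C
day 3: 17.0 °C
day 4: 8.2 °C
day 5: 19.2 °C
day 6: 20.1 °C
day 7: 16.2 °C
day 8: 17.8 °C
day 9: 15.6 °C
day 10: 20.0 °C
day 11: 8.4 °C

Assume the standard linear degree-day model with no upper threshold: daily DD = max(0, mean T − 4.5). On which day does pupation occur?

day 6

Daily DD above 4.5 °C: 17.6, 3.8, 12.5, 3.7, 14.7, 15.6, 11.7, 13.3, 11.1, 15.5, 3.9.
Cumulative: 17.6, 21.4, 33.9, 37.6, 52.3, 67.9, 79.6, 92.9, 104.0, 119.5, 123.4.
The total first reaches 57 DD on day 6.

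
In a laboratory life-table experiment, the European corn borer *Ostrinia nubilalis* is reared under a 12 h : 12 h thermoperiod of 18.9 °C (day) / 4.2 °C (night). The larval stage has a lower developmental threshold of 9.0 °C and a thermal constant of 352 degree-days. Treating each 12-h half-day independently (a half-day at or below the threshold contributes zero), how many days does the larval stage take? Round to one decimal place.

71.1 days

Day half: max(0, 18.9 − 9.0) × 0.5 = 9.9 × 0.5 = 4.95 DD.
Night half: max(0, 4.2 − 9.0) × 0.5 = 0.0 × 0.5 = 0.00 DD.
Per 24 h: 4.95 DD/day.
Duration = 352 / 4.95 = 71.111 ≈ 71.1 days.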